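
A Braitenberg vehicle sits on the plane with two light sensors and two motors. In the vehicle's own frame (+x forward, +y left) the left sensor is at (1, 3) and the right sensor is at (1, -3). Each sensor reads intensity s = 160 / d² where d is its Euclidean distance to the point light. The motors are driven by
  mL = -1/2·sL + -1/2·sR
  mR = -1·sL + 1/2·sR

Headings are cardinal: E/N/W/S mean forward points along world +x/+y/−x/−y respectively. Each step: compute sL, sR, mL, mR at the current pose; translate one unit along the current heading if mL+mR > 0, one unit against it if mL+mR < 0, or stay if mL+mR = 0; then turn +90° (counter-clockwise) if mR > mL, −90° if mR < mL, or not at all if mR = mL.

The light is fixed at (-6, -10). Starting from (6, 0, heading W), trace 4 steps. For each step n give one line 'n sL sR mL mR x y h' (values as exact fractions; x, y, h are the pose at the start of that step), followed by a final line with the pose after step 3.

0 16/17 16/29 -368/493 -328/493 6 0 W
1 160/337 160/181 -41440/60997 -2000/60997 7 0 S
2 20/49 8/13 -326/637 -64/637 7 1 E
3 32/45 160/369 -352/615 -304/615 6 1 N
final 6 0 W

n=0: pose=(6,0,W); sL=16/17, sR=16/29; mL=-368/493, mR=-328/493; mL+mR=-24/17 → advance -1; mR−mL=40/493 → turn +1·90°
n=1: pose=(7,0,S); sL=160/337, sR=160/181; mL=-41440/60997, mR=-2000/60997; mL+mR=-240/337 → advance -1; mR−mL=39440/60997 → turn +1·90°
n=2: pose=(7,1,E); sL=20/49, sR=8/13; mL=-326/637, mR=-64/637; mL+mR=-30/49 → advance -1; mR−mL=262/637 → turn +1·90°
n=3: pose=(6,1,N); sL=32/45, sR=160/369; mL=-352/615, mR=-304/615; mL+mR=-16/15 → advance -1; mR−mL=16/205 → turn +1·90°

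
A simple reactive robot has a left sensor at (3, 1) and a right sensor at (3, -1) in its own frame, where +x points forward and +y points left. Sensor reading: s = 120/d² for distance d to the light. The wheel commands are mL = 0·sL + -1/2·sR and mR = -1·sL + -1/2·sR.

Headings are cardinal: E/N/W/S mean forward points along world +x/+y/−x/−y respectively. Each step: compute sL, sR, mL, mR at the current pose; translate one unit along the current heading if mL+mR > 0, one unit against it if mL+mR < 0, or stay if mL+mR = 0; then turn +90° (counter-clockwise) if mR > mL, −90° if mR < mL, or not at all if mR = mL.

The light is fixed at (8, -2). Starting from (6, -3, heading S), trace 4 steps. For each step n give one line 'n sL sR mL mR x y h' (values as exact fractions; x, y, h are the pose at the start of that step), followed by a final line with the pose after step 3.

n=0: pose=(6,-3,S); sL=120/17, sR=24/5; mL=-12/5, mR=-804/85; mL+mR=-1008/85 → advance -1; mR−mL=-120/17 → turn -1·90°
n=1: pose=(6,-2,W); sL=60/13, sR=60/13; mL=-30/13, mR=-90/13; mL+mR=-120/13 → advance -1; mR−mL=-60/13 → turn -1·90°
n=2: pose=(7,-2,N); sL=120/13, sR=40/3; mL=-20/3, mR=-620/39; mL+mR=-880/39 → advance -1; mR−mL=-120/13 → turn -1·90°
n=3: pose=(7,-3,E); sL=30, sR=15; mL=-15/2, mR=-75/2; mL+mR=-45 → advance -1; mR−mL=-30 → turn -1·90°

0 120/17 24/5 -12/5 -804/85 6 -3 S
1 60/13 60/13 -30/13 -90/13 6 -2 W
2 120/13 40/3 -20/3 -620/39 7 -2 N
3 30 15 -15/2 -75/2 7 -3 E
final 6 -3 S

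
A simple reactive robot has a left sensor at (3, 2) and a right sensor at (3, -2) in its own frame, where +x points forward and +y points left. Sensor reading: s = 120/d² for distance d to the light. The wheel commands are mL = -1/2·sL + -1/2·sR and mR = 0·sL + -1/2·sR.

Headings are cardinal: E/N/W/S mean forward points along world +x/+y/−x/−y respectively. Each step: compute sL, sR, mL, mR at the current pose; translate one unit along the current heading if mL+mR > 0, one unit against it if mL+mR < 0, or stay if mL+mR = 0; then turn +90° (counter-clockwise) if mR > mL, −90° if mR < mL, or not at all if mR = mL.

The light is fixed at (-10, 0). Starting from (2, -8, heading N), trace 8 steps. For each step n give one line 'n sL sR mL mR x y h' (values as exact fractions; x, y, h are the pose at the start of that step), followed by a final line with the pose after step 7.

0 24/25 120/221 -4152/5525 -60/221 2 -8 N
1 60/101 12/13 -996/1313 -6/13 2 -9 W
2 40/123 24/53 -2536/6519 -12/53 3 -9 S
3 30/73 30/89 -2430/6497 -15/89 3 -8 E
4 24/25 120/221 -4152/5525 -60/221 2 -8 N
5 60/101 12/13 -996/1313 -6/13 2 -9 W
6 40/123 24/53 -2536/6519 -12/53 3 -9 S
7 30/73 30/89 -2430/6497 -15/89 3 -8 E
final 2 -8 N

n=0: pose=(2,-8,N); sL=24/25, sR=120/221; mL=-4152/5525, mR=-60/221; mL+mR=-5652/5525 → advance -1; mR−mL=12/25 → turn +1·90°
n=1: pose=(2,-9,W); sL=60/101, sR=12/13; mL=-996/1313, mR=-6/13; mL+mR=-1602/1313 → advance -1; mR−mL=30/101 → turn +1·90°
n=2: pose=(3,-9,S); sL=40/123, sR=24/53; mL=-2536/6519, mR=-12/53; mL+mR=-4012/6519 → advance -1; mR−mL=20/123 → turn +1·90°
n=3: pose=(3,-8,E); sL=30/73, sR=30/89; mL=-2430/6497, mR=-15/89; mL+mR=-3525/6497 → advance -1; mR−mL=15/73 → turn +1·90°
n=4: pose=(2,-8,N); sL=24/25, sR=120/221; mL=-4152/5525, mR=-60/221; mL+mR=-5652/5525 → advance -1; mR−mL=12/25 → turn +1·90°
n=5: pose=(2,-9,W); sL=60/101, sR=12/13; mL=-996/1313, mR=-6/13; mL+mR=-1602/1313 → advance -1; mR−mL=30/101 → turn +1·90°
n=6: pose=(3,-9,S); sL=40/123, sR=24/53; mL=-2536/6519, mR=-12/53; mL+mR=-4012/6519 → advance -1; mR−mL=20/123 → turn +1·90°
n=7: pose=(3,-8,E); sL=30/73, sR=30/89; mL=-2430/6497, mR=-15/89; mL+mR=-3525/6497 → advance -1; mR−mL=15/73 → turn +1·90°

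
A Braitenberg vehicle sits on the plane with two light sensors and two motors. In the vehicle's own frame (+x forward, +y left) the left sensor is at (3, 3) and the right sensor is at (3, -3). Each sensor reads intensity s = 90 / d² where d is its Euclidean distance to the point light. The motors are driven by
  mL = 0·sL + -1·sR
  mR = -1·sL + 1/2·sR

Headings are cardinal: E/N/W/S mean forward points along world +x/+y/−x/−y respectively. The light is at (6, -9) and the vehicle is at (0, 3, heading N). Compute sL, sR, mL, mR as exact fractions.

left sensor world pos  = (-3, 6); dL² = 306
right sensor world pos = (3, 6); dR² = 234
sL = 90/306 = 5/17
sR = 90/234 = 5/13
mL = 0·sL + -1·sR = -5/13
mR = -1·sL + 1/2·sR = -45/442

5/17 5/13 -5/13 -45/442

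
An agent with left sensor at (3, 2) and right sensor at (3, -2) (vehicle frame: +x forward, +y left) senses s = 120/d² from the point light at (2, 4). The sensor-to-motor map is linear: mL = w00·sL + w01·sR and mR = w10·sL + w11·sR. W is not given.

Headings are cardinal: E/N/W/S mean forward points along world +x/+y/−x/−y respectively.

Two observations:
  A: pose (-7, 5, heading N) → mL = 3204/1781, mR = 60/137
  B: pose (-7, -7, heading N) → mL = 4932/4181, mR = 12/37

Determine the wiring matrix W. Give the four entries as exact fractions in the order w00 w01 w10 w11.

1 1/2 1/2 0

obs A: pose=(-7,5,N) → sL=120/137, sR=24/13, mL=3204/1781, mR=60/137
obs B: pose=(-7,-7,N) → sL=24/37, sR=120/113, mL=4932/4181, mR=12/37
sensor matrix S = [[120/137, 24/13], [24/37, 120/113]]; det S = -1990656/7446361
solve [mL_A; mL_B] = S·[w00; w01] and [mR_A; mR_B] = S·[w10; w11]:
  w00 = 1, w01 = 1/2, w10 = 1/2, w11 = 0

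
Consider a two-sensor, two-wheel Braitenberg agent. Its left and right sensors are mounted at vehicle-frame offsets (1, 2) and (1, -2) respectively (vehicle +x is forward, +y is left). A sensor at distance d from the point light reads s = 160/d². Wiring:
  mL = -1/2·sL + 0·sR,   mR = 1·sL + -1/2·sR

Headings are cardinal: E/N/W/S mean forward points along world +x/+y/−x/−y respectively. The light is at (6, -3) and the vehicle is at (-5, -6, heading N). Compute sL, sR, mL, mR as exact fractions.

160/173 32/17 -80/173 -48/2941

left sensor world pos  = (-7, -5); dL² = 173
right sensor world pos = (-3, -5); dR² = 85
sL = 160/173 = 160/173
sR = 160/85 = 32/17
mL = -1/2·sL + 0·sR = -80/173
mR = 1·sL + -1/2·sR = -48/2941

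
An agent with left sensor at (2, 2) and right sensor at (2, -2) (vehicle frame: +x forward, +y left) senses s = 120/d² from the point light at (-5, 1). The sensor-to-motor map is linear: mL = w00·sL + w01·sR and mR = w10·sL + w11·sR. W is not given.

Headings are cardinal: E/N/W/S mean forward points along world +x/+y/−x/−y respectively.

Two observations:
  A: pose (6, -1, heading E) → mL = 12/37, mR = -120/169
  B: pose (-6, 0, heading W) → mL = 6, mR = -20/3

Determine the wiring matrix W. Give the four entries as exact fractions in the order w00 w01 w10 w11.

0 1/2 -1 0

obs A: pose=(6,-1,E) → sL=120/169, sR=24/37, mL=12/37, mR=-120/169
obs B: pose=(-6,0,W) → sL=20/3, sR=12, mL=6, mR=-20/3
sensor matrix S = [[120/169, 24/37], [20/3, 12]]; det S = 26240/6253
solve [mL_A; mL_B] = S·[w00; w01] and [mR_A; mR_B] = S·[w10; w11]:
  w00 = 0, w01 = 1/2, w10 = -1, w11 = 0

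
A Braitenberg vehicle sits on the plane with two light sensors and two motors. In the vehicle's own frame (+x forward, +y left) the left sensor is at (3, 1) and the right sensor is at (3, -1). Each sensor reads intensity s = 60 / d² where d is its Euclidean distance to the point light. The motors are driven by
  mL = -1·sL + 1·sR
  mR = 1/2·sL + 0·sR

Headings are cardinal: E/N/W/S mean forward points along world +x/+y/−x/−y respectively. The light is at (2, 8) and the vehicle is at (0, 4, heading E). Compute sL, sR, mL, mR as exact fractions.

6 30/13 -48/13 3

left sensor world pos  = (3, 5); dL² = 10
right sensor world pos = (3, 3); dR² = 26
sL = 60/10 = 6
sR = 60/26 = 30/13
mL = -1·sL + 1·sR = -48/13
mR = 1/2·sL + 0·sR = 3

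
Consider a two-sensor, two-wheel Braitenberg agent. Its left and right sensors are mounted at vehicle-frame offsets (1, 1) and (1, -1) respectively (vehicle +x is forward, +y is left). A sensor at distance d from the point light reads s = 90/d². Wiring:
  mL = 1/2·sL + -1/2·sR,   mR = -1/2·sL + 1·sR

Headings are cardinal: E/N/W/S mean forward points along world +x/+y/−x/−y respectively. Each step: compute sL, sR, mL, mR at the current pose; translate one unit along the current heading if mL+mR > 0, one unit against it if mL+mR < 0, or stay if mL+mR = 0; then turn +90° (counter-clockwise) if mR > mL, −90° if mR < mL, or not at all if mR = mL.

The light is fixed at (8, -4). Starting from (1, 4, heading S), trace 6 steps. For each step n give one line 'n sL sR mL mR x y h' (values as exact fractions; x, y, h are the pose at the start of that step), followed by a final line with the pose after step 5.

0 18/17 90/113 252/1921 513/1921 1 4 S
1 9/10 5/4 -7/40 4/5 1 3 E
2 90/113 90/89 -1080/10057 6165/10057 2 3 N
3 45/49 9/13 72/637 297/1274 2 4 W
4 18/17 90/113 252/1921 513/1921 1 4 S
5 9/10 5/4 -7/40 4/5 1 3 E
final 2 3 N

n=0: pose=(1,4,S); sL=18/17, sR=90/113; mL=252/1921, mR=513/1921; mL+mR=45/113 → advance +1; mR−mL=261/1921 → turn +1·90°
n=1: pose=(1,3,E); sL=9/10, sR=5/4; mL=-7/40, mR=4/5; mL+mR=5/8 → advance +1; mR−mL=39/40 → turn +1·90°
n=2: pose=(2,3,N); sL=90/113, sR=90/89; mL=-1080/10057, mR=6165/10057; mL+mR=45/89 → advance +1; mR−mL=7245/10057 → turn +1·90°
n=3: pose=(2,4,W); sL=45/49, sR=9/13; mL=72/637, mR=297/1274; mL+mR=9/26 → advance +1; mR−mL=153/1274 → turn +1·90°
n=4: pose=(1,4,S); sL=18/17, sR=90/113; mL=252/1921, mR=513/1921; mL+mR=45/113 → advance +1; mR−mL=261/1921 → turn +1·90°
n=5: pose=(1,3,E); sL=9/10, sR=5/4; mL=-7/40, mR=4/5; mL+mR=5/8 → advance +1; mR−mL=39/40 → turn +1·90°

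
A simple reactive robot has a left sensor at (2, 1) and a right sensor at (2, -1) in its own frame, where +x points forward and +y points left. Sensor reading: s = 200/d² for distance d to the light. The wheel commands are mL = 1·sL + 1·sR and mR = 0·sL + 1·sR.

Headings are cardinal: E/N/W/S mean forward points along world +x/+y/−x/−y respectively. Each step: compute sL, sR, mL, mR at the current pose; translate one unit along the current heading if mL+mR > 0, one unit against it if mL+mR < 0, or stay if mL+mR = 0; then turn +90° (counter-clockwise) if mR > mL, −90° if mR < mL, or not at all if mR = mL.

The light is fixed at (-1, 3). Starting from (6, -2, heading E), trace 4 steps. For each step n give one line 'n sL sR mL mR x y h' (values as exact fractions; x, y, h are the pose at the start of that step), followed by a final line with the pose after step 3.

n=0: pose=(6,-2,E); sL=200/97, sR=200/117; mL=42800/11349, mR=200/117; mL+mR=62200/11349 → advance +1; mR−mL=-200/97 → turn -1·90°
n=1: pose=(7,-2,S); sL=20/13, sR=100/49; mL=2280/637, mR=100/49; mL+mR=3580/637 → advance +1; mR−mL=-20/13 → turn -1·90°
n=2: pose=(7,-3,W); sL=40/17, sR=200/61; mL=5840/1037, mR=200/61; mL+mR=9240/1037 → advance +1; mR−mL=-40/17 → turn -1·90°
n=3: pose=(6,-3,N); sL=50/13, sR=5/2; mL=165/26, mR=5/2; mL+mR=115/13 → advance +1; mR−mL=-50/13 → turn -1·90°

0 200/97 200/117 42800/11349 200/117 6 -2 E
1 20/13 100/49 2280/637 100/49 7 -2 S
2 40/17 200/61 5840/1037 200/61 7 -3 W
3 50/13 5/2 165/26 5/2 6 -3 N
final 6 -2 E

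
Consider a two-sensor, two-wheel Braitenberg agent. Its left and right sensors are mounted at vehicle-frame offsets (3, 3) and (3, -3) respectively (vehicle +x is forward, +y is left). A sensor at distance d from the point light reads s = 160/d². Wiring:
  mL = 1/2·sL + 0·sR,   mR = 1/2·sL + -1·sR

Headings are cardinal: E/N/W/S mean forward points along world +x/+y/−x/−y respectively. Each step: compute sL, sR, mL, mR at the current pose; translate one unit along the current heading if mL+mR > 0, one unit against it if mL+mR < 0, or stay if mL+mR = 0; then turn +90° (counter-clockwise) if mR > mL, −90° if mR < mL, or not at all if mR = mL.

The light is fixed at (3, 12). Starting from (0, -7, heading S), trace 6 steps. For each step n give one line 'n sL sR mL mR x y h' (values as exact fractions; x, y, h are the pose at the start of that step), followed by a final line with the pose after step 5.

0 40/121 4/13 20/121 -224/1573 0 -7 S
1 32/113 32/65 16/113 -2576/7345 0 -8 W
2 80/157 16/29 40/157 -1352/4553 1 -8 N
3 32/65 160/577 16/65 -1168/37505 1 -9 E
4 8/29 10/37 4/29 -142/1073 2 -9 S
5 160/641 160/377 80/641 -72400/241657 2 -10 W
final 3 -10 N

n=0: pose=(0,-7,S); sL=40/121, sR=4/13; mL=20/121, mR=-224/1573; mL+mR=36/1573 → advance +1; mR−mL=-4/13 → turn -1·90°
n=1: pose=(0,-8,W); sL=32/113, sR=32/65; mL=16/113, mR=-2576/7345; mL+mR=-1536/7345 → advance -1; mR−mL=-32/65 → turn -1·90°
n=2: pose=(1,-8,N); sL=80/157, sR=16/29; mL=40/157, mR=-1352/4553; mL+mR=-192/4553 → advance -1; mR−mL=-16/29 → turn -1·90°
n=3: pose=(1,-9,E); sL=32/65, sR=160/577; mL=16/65, mR=-1168/37505; mL+mR=8064/37505 → advance +1; mR−mL=-160/577 → turn -1·90°
n=4: pose=(2,-9,S); sL=8/29, sR=10/37; mL=4/29, mR=-142/1073; mL+mR=6/1073 → advance +1; mR−mL=-10/37 → turn -1·90°
n=5: pose=(2,-10,W); sL=160/641, sR=160/377; mL=80/641, mR=-72400/241657; mL+mR=-42240/241657 → advance -1; mR−mL=-160/377 → turn -1·90°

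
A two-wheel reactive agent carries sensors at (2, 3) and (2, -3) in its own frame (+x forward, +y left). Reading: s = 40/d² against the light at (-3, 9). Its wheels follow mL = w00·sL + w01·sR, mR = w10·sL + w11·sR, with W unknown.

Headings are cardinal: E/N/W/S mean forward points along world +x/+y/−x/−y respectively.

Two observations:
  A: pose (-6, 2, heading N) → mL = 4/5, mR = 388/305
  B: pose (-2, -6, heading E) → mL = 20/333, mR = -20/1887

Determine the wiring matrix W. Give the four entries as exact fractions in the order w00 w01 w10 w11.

0 1/2 -1/2 1

obs A: pose=(-6,2,N) → sL=40/61, sR=8/5, mL=4/5, mR=388/305
obs B: pose=(-2,-6,E) → sL=40/153, sR=40/333, mL=20/333, mR=-20/1887
sensor matrix S = [[40/61, 8/5], [40/153, 40/333]]; det S = -117248/345321
solve [mL_A; mL_B] = S·[w00; w01] and [mR_A; mR_B] = S·[w10; w11]:
  w00 = 0, w01 = 1/2, w10 = -1/2, w11 = 1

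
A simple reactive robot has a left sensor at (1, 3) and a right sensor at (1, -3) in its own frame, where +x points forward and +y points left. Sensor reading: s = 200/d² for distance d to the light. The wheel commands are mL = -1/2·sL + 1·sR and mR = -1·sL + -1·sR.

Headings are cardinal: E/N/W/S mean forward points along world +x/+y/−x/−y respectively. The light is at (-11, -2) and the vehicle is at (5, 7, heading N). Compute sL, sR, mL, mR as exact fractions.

200/269 200/461 7700/124009 -146000/124009

left sensor world pos  = (2, 8); dL² = 269
right sensor world pos = (8, 8); dR² = 461
sL = 200/269 = 200/269
sR = 200/461 = 200/461
mL = -1/2·sL + 1·sR = 7700/124009
mR = -1·sL + -1·sR = -146000/124009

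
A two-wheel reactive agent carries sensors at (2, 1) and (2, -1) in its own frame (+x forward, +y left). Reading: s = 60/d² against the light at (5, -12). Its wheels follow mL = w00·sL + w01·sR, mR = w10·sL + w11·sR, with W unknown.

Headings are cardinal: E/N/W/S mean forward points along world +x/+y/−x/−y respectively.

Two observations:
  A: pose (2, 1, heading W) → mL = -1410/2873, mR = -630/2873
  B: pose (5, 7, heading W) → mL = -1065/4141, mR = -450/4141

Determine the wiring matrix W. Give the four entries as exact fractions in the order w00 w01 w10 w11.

-1 -1/2 -1 1/2

obs A: pose=(2,1,W) → sL=60/169, sR=60/221, mL=-1410/2873, mR=-630/2873
obs B: pose=(5,7,W) → sL=15/82, sR=15/101, mL=-1065/4141, mR=-450/4141
sensor matrix S = [[60/169, 60/221], [15/82, 15/101]]; det S = 36450/11897093
solve [mL_A; mL_B] = S·[w00; w01] and [mR_A; mR_B] = S·[w10; w11]:
  w00 = -1, w01 = -1/2, w10 = -1, w11 = 1/2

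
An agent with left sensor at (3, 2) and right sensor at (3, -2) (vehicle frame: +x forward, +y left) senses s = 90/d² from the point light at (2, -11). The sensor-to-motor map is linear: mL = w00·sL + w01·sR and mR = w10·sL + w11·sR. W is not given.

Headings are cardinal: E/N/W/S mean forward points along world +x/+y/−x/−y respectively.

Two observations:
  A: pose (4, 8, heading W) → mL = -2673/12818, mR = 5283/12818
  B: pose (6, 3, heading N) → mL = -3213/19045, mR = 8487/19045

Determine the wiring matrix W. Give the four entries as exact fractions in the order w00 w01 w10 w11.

obs A: pose=(4,8,W) → sL=9/29, sR=45/221, mL=-2673/12818, mR=5283/12818
obs B: pose=(6,3,N) → sL=90/293, sR=18/65, mL=-3213/19045, mR=8487/19045
sensor matrix S = [[9/29, 45/221], [90/293, 18/65]]; det S = 219672/9389185
solve [mL_A; mL_B] = S·[w00; w01] and [mR_A; mR_B] = S·[w10; w11]:
  w00 = -1, w01 = 1/2, w10 = 1, w11 = 1/2

-1 1/2 1 1/2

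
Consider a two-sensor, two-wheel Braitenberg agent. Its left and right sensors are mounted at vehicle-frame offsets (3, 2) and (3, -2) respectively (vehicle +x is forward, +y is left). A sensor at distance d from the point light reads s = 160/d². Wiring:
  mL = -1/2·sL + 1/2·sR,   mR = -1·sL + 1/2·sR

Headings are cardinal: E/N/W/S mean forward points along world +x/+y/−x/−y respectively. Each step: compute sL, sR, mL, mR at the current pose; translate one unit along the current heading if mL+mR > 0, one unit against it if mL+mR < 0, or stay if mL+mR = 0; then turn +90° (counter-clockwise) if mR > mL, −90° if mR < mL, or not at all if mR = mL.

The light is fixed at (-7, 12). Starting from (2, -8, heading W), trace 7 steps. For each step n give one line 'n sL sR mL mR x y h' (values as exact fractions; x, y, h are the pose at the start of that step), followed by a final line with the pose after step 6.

0 4/13 4/9 8/117 -10/117 2 -8 W
1 160/353 160/433 -6400/152849 -41040/152849 3 -8 N
2 16/53 80/349 -672/18497 -3464/18497 3 -9 E
3 160/697 32/125 1152/87125 -8848/87125 2 -9 S
4 4/13 4/9 8/117 -10/117 2 -8 W
5 160/353 160/433 -6400/152849 -41040/152849 3 -8 N
6 16/53 80/349 -672/18497 -3464/18497 3 -9 E
final 2 -9 S

n=0: pose=(2,-8,W); sL=4/13, sR=4/9; mL=8/117, mR=-10/117; mL+mR=-2/117 → advance -1; mR−mL=-2/13 → turn -1·90°
n=1: pose=(3,-8,N); sL=160/353, sR=160/433; mL=-6400/152849, mR=-41040/152849; mL+mR=-47440/152849 → advance -1; mR−mL=-80/353 → turn -1·90°
n=2: pose=(3,-9,E); sL=16/53, sR=80/349; mL=-672/18497, mR=-3464/18497; mL+mR=-4136/18497 → advance -1; mR−mL=-8/53 → turn -1·90°
n=3: pose=(2,-9,S); sL=160/697, sR=32/125; mL=1152/87125, mR=-8848/87125; mL+mR=-7696/87125 → advance -1; mR−mL=-80/697 → turn -1·90°
n=4: pose=(2,-8,W); sL=4/13, sR=4/9; mL=8/117, mR=-10/117; mL+mR=-2/117 → advance -1; mR−mL=-2/13 → turn -1·90°
n=5: pose=(3,-8,N); sL=160/353, sR=160/433; mL=-6400/152849, mR=-41040/152849; mL+mR=-47440/152849 → advance -1; mR−mL=-80/353 → turn -1·90°
n=6: pose=(3,-9,E); sL=16/53, sR=80/349; mL=-672/18497, mR=-3464/18497; mL+mR=-4136/18497 → advance -1; mR−mL=-8/53 → turn -1·90°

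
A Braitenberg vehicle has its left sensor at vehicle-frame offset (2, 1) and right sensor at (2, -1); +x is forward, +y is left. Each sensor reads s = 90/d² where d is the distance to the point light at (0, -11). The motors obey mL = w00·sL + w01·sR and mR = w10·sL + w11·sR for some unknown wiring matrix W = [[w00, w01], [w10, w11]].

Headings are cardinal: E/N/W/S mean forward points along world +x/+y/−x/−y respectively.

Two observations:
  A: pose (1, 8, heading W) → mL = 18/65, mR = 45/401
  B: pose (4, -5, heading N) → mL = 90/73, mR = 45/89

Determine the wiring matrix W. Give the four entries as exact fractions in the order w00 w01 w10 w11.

1 0 0 1/2

obs A: pose=(1,8,W) → sL=18/65, sR=90/401, mL=18/65, mR=45/401
obs B: pose=(4,-5,N) → sL=90/73, sR=90/89, mL=90/73, mR=45/89
sensor matrix S = [[18/65, 90/401], [90/73, 90/89]]; det S = 112752/33868861
solve [mL_A; mL_B] = S·[w00; w01] and [mR_A; mR_B] = S·[w10; w11]:
  w00 = 1, w01 = 0, w10 = 0, w11 = 1/2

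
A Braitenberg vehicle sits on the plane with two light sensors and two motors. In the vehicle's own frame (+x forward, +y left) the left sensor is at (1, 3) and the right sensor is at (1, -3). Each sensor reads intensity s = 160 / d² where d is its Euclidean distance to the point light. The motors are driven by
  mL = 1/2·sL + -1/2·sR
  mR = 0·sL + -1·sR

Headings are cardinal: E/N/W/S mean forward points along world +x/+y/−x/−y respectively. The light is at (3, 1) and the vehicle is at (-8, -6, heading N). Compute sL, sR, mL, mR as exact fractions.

20/29 8/5 -66/145 -8/5

left sensor world pos  = (-11, -5); dL² = 232
right sensor world pos = (-5, -5); dR² = 100
sL = 160/232 = 20/29
sR = 160/100 = 8/5
mL = 1/2·sL + -1/2·sR = -66/145
mR = 0·sL + -1·sR = -8/5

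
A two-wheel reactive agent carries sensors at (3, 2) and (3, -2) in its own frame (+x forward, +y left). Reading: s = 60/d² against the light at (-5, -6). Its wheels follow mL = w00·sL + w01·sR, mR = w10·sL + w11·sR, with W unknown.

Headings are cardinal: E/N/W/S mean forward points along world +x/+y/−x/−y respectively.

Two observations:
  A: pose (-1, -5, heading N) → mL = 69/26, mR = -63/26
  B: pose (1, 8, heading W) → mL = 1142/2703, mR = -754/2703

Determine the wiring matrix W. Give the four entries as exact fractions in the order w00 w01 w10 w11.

1/2 1 -1 1/2

obs A: pose=(-1,-5,N) → sL=3, sR=15/13, mL=69/26, mR=-63/26
obs B: pose=(1,8,W) → sL=20/51, sR=12/53, mL=1142/2703, mR=-754/2703
sensor matrix S = [[3, 15/13], [20/51, 12/53]]; det S = 2656/11713
solve [mL_A; mL_B] = S·[w00; w01] and [mR_A; mR_B] = S·[w10; w11]:
  w00 = 1/2, w01 = 1, w10 = -1, w11 = 1/2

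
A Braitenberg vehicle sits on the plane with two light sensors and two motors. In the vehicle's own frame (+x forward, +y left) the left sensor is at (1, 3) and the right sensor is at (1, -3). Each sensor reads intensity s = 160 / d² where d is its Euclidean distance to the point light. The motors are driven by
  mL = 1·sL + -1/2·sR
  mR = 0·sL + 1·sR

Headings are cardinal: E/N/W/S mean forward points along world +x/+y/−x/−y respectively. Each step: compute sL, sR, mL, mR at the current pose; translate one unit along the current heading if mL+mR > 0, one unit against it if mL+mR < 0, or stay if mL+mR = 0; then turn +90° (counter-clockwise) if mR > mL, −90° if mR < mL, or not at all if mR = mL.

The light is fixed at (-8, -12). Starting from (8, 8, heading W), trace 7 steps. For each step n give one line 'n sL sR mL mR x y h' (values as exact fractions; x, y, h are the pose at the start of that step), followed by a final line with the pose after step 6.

n=0: pose=(8,8,W); sL=80/257, sR=80/377; mL=19880/96889, mR=80/377; mL+mR=40440/96889 → advance +1; mR−mL=680/96889 → turn +1·90°
n=1: pose=(7,8,S); sL=32/137, sR=32/101; mL=1040/13837, mR=32/101; mL+mR=5424/13837 → advance +1; mR−mL=3344/13837 → turn +1·90°
n=2: pose=(7,7,E); sL=8/37, sR=5/16; mL=71/1184, mR=5/16; mL+mR=441/1184 → advance +1; mR−mL=299/1184 → turn +1·90°
n=3: pose=(8,7,N); sL=160/569, sR=160/761; mL=76240/433009, mR=160/761; mL+mR=167280/433009 → advance +1; mR−mL=14800/433009 → turn +1·90°
n=4: pose=(8,8,W); sL=80/257, sR=80/377; mL=19880/96889, mR=80/377; mL+mR=40440/96889 → advance +1; mR−mL=680/96889 → turn +1·90°
n=5: pose=(7,8,S); sL=32/137, sR=32/101; mL=1040/13837, mR=32/101; mL+mR=5424/13837 → advance +1; mR−mL=3344/13837 → turn +1·90°
n=6: pose=(7,7,E); sL=8/37, sR=5/16; mL=71/1184, mR=5/16; mL+mR=441/1184 → advance +1; mR−mL=299/1184 → turn +1·90°

0 80/257 80/377 19880/96889 80/377 8 8 W
1 32/137 32/101 1040/13837 32/101 7 8 S
2 8/37 5/16 71/1184 5/16 7 7 E
3 160/569 160/761 76240/433009 160/761 8 7 N
4 80/257 80/377 19880/96889 80/377 8 8 W
5 32/137 32/101 1040/13837 32/101 7 8 S
6 8/37 5/16 71/1184 5/16 7 7 E
final 8 7 N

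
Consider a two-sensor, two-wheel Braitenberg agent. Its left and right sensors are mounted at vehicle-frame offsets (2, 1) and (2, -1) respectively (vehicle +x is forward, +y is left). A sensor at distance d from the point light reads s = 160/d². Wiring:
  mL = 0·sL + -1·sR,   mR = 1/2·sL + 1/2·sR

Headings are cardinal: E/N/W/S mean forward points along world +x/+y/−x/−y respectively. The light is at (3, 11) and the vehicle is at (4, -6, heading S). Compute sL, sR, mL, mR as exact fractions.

left sensor world pos  = (5, -8); dL² = 365
right sensor world pos = (3, -8); dR² = 361
sL = 160/365 = 32/73
sR = 160/361 = 160/361
mL = 0·sL + -1·sR = -160/361
mR = 1/2·sL + 1/2·sR = 11616/26353

32/73 160/361 -160/361 11616/26353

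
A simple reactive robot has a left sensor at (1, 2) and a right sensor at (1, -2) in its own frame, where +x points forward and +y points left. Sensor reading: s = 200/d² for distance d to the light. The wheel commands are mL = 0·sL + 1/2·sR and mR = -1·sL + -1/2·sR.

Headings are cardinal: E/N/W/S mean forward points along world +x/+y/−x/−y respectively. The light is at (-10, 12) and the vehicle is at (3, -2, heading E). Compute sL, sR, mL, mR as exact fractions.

left sensor world pos  = (4, 0); dL² = 340
right sensor world pos = (4, -4); dR² = 452
sL = 200/340 = 10/17
sR = 200/452 = 50/113
mL = 0·sL + 1/2·sR = 25/113
mR = -1·sL + -1/2·sR = -1555/1921

10/17 50/113 25/113 -1555/1921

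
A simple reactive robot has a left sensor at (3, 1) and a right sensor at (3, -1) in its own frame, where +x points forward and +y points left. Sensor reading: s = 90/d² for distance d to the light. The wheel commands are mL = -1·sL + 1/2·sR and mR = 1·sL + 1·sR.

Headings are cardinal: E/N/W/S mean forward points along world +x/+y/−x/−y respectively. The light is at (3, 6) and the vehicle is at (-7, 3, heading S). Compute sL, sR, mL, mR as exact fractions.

10/13 90/157 -985/2041 2740/2041

left sensor world pos  = (-6, 0); dL² = 117
right sensor world pos = (-8, 0); dR² = 157
sL = 90/117 = 10/13
sR = 90/157 = 90/157
mL = -1·sL + 1/2·sR = -985/2041
mR = 1·sL + 1·sR = 2740/2041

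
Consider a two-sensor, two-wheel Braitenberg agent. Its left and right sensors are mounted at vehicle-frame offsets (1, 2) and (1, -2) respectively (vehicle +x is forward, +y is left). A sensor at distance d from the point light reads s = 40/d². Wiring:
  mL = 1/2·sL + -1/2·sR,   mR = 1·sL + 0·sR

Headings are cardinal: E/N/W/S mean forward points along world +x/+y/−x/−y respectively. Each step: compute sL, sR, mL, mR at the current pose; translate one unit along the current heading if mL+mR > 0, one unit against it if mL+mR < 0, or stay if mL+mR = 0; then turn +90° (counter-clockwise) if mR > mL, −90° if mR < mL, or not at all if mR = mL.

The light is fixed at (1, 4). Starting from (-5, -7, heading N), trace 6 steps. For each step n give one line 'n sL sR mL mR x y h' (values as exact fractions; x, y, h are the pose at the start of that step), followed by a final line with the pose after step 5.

n=0: pose=(-5,-7,N); sL=10/41, sR=10/29; mL=-60/1189, mR=10/41; mL+mR=230/1189 → advance +1; mR−mL=350/1189 → turn +1·90°
n=1: pose=(-5,-6,W); sL=40/193, sR=40/113; mL=-1600/21809, mR=40/193; mL+mR=2920/21809 → advance +1; mR−mL=6120/21809 → turn +1·90°
n=2: pose=(-6,-6,S); sL=20/73, sR=20/101; mL=280/7373, mR=20/73; mL+mR=2300/7373 → advance +1; mR−mL=1740/7373 → turn +1·90°
n=3: pose=(-6,-7,E); sL=40/117, sR=8/41; mL=352/4797, mR=40/117; mL+mR=664/1599 → advance +1; mR−mL=1288/4797 → turn +1·90°
n=4: pose=(-5,-7,N); sL=10/41, sR=10/29; mL=-60/1189, mR=10/41; mL+mR=230/1189 → advance +1; mR−mL=350/1189 → turn +1·90°
n=5: pose=(-5,-6,W); sL=40/193, sR=40/113; mL=-1600/21809, mR=40/193; mL+mR=2920/21809 → advance +1; mR−mL=6120/21809 → turn +1·90°

0 10/41 10/29 -60/1189 10/41 -5 -7 N
1 40/193 40/113 -1600/21809 40/193 -5 -6 W
2 20/73 20/101 280/7373 20/73 -6 -6 S
3 40/117 8/41 352/4797 40/117 -6 -7 E
4 10/41 10/29 -60/1189 10/41 -5 -7 N
5 40/193 40/113 -1600/21809 40/193 -5 -6 W
final -6 -6 S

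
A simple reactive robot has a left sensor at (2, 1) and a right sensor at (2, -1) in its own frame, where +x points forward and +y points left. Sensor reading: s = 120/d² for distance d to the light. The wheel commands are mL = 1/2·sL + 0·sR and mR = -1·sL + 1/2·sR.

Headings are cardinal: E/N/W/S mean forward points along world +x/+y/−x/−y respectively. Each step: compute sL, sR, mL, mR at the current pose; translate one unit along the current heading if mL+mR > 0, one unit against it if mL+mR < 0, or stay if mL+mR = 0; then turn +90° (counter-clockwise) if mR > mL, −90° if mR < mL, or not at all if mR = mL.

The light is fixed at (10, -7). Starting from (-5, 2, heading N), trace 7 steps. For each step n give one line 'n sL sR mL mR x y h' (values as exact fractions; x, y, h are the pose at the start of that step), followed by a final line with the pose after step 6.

n=0: pose=(-5,2,N); sL=120/377, sR=120/317; mL=60/377, mR=-15420/119509; mL+mR=3600/119509 → advance +1; mR−mL=-34440/119509 → turn -1·90°
n=1: pose=(-5,3,E); sL=12/29, sR=12/25; mL=6/29, mR=-126/725; mL+mR=24/725 → advance +1; mR−mL=-276/725 → turn -1·90°
n=2: pose=(-4,3,S); sL=120/233, sR=120/289; mL=60/233, mR=-20700/67337; mL+mR=-3360/67337 → advance -1; mR−mL=-38040/67337 → turn -1·90°
n=3: pose=(-4,4,W); sL=30/89, sR=3/10; mL=15/89, mR=-333/1780; mL+mR=-33/1780 → advance -1; mR−mL=-633/1780 → turn -1·90°
n=4: pose=(-3,4,N); sL=24/73, sR=120/313; mL=12/73, mR=-3132/22849; mL+mR=624/22849 → advance +1; mR−mL=-6888/22849 → turn -1·90°
n=5: pose=(-3,5,E); sL=12/29, sR=60/121; mL=6/29, mR=-582/3509; mL+mR=144/3509 → advance +1; mR−mL=-1308/3509 → turn -1·90°
n=6: pose=(-2,5,S); sL=120/221, sR=120/269; mL=60/221, mR=-19020/59449; mL+mR=-2880/59449 → advance -1; mR−mL=-35160/59449 → turn -1·90°

0 120/377 120/317 60/377 -15420/119509 -5 2 N
1 12/29 12/25 6/29 -126/725 -5 3 E
2 120/233 120/289 60/233 -20700/67337 -4 3 S
3 30/89 3/10 15/89 -333/1780 -4 4 W
4 24/73 120/313 12/73 -3132/22849 -3 4 N
5 12/29 60/121 6/29 -582/3509 -3 5 E
6 120/221 120/269 60/221 -19020/59449 -2 5 S
final -2 6 W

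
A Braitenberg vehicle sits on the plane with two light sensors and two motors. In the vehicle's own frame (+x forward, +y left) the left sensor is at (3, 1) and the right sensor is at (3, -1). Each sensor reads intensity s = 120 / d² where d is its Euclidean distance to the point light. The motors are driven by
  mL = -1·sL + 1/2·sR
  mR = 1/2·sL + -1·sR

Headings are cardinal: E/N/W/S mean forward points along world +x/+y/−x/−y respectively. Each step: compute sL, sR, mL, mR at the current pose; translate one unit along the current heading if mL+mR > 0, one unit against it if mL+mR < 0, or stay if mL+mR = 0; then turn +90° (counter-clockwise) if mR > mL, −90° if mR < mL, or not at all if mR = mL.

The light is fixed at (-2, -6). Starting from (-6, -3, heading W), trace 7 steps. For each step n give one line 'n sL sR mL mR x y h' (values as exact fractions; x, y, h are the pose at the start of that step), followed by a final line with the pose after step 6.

0 120/53 24/13 -924/689 -492/689 -6 -3 W
1 30 15/2 -105/4 15/2 -5 -3 S
2 24/5 40/3 28/15 -164/15 -5 -2 E
3 12 60/13 -126/13 18/13 -6 -2 S
4 120/37 120/17 180/629 -3420/629 -6 -1 E
5 6 3 -9/2 0 -7 -1 S
6 120/53 120/29 -300/1537 -4620/1537 -7 0 E
final -8 0 S

n=0: pose=(-6,-3,W); sL=120/53, sR=24/13; mL=-924/689, mR=-492/689; mL+mR=-1416/689 → advance -1; mR−mL=432/689 → turn +1·90°
n=1: pose=(-5,-3,S); sL=30, sR=15/2; mL=-105/4, mR=15/2; mL+mR=-75/4 → advance -1; mR−mL=135/4 → turn +1·90°
n=2: pose=(-5,-2,E); sL=24/5, sR=40/3; mL=28/15, mR=-164/15; mL+mR=-136/15 → advance -1; mR−mL=-64/5 → turn -1·90°
n=3: pose=(-6,-2,S); sL=12, sR=60/13; mL=-126/13, mR=18/13; mL+mR=-108/13 → advance -1; mR−mL=144/13 → turn +1·90°
n=4: pose=(-6,-1,E); sL=120/37, sR=120/17; mL=180/629, mR=-3420/629; mL+mR=-3240/629 → advance -1; mR−mL=-3600/629 → turn -1·90°
n=5: pose=(-7,-1,S); sL=6, sR=3; mL=-9/2, mR=0; mL+mR=-9/2 → advance -1; mR−mL=9/2 → turn +1·90°
n=6: pose=(-7,0,E); sL=120/53, sR=120/29; mL=-300/1537, mR=-4620/1537; mL+mR=-4920/1537 → advance -1; mR−mL=-4320/1537 → turn -1·90°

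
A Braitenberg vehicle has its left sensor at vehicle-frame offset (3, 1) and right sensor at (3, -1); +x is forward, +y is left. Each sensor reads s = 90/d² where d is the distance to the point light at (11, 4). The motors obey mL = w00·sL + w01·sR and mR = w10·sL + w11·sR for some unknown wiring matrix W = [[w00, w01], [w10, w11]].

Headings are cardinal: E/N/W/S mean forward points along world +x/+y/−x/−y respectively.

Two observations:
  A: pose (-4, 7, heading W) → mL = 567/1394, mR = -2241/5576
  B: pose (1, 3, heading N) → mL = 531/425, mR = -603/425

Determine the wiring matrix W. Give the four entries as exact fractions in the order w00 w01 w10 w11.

1 1/2 -1/2 -1

obs A: pose=(-4,7,W) → sL=45/164, sR=9/34, mL=567/1394, mR=-2241/5576
obs B: pose=(1,3,N) → sL=18/25, sR=18/17, mL=531/425, mR=-603/425
sensor matrix S = [[45/164, 9/34], [18/25, 18/17]]; det S = 3483/34850
solve [mL_A; mL_B] = S·[w00; w01] and [mR_A; mR_B] = S·[w10; w11]:
  w00 = 1, w01 = 1/2, w10 = -1/2, w11 = -1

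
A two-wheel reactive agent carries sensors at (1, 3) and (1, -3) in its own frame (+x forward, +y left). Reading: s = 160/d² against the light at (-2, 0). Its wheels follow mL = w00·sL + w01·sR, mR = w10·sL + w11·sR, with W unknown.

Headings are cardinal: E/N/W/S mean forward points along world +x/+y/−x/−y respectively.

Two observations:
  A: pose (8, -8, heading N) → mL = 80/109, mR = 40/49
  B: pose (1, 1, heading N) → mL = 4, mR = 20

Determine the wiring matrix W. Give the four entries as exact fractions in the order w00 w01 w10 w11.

0 1 1/2 0

obs A: pose=(8,-8,N) → sL=80/49, sR=80/109, mL=80/109, mR=40/49
obs B: pose=(1,1,N) → sL=40, sR=4, mL=4, mR=20
sensor matrix S = [[80/49, 80/109], [40, 4]]; det S = -121920/5341
solve [mL_A; mL_B] = S·[w00; w01] and [mR_A; mR_B] = S·[w10; w11]:
  w00 = 0, w01 = 1, w10 = 1/2, w11 = 0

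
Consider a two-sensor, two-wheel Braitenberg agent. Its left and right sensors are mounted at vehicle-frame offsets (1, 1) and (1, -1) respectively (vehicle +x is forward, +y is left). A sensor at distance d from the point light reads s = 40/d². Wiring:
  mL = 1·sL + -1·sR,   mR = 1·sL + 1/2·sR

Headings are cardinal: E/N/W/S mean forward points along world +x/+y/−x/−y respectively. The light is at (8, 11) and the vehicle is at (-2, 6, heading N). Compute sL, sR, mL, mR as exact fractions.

40/137 40/97 -1600/13289 6620/13289

left sensor world pos  = (-3, 7); dL² = 137
right sensor world pos = (-1, 7); dR² = 97
sL = 40/137 = 40/137
sR = 40/97 = 40/97
mL = 1·sL + -1·sR = -1600/13289
mR = 1·sL + 1/2·sR = 6620/13289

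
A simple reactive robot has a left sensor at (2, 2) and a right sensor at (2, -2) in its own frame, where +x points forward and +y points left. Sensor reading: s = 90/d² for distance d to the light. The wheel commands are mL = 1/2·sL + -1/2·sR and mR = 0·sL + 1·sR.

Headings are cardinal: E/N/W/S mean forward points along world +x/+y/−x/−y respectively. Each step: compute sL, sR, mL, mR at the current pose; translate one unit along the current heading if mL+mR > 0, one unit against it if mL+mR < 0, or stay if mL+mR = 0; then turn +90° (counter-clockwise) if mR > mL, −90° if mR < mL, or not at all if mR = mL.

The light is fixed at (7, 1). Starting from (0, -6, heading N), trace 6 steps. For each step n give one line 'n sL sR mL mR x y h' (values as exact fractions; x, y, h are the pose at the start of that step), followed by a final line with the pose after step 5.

n=0: pose=(0,-6,N); sL=45/53, sR=9/5; mL=-126/265, mR=9/5; mL+mR=351/265 → advance +1; mR−mL=603/265 → turn +1·90°
n=1: pose=(0,-5,W); sL=18/29, sR=90/97; mL=-432/2813, mR=90/97; mL+mR=2178/2813 → advance +1; mR−mL=3042/2813 → turn +1·90°
n=2: pose=(-1,-5,S); sL=9/10, sR=45/82; mL=36/205, mR=45/82; mL+mR=297/410 → advance +1; mR−mL=153/410 → turn +1·90°
n=3: pose=(-1,-6,E); sL=90/61, sR=10/13; mL=280/793, mR=10/13; mL+mR=890/793 → advance +1; mR−mL=330/793 → turn +1·90°
n=4: pose=(0,-6,N); sL=45/53, sR=9/5; mL=-126/265, mR=9/5; mL+mR=351/265 → advance +1; mR−mL=603/265 → turn +1·90°
n=5: pose=(0,-5,W); sL=18/29, sR=90/97; mL=-432/2813, mR=90/97; mL+mR=2178/2813 → advance +1; mR−mL=3042/2813 → turn +1·90°

0 45/53 9/5 -126/265 9/5 0 -6 N
1 18/29 90/97 -432/2813 90/97 0 -5 W
2 9/10 45/82 36/205 45/82 -1 -5 S
3 90/61 10/13 280/793 10/13 -1 -6 E
4 45/53 9/5 -126/265 9/5 0 -6 N
5 18/29 90/97 -432/2813 90/97 0 -5 W
final -1 -5 S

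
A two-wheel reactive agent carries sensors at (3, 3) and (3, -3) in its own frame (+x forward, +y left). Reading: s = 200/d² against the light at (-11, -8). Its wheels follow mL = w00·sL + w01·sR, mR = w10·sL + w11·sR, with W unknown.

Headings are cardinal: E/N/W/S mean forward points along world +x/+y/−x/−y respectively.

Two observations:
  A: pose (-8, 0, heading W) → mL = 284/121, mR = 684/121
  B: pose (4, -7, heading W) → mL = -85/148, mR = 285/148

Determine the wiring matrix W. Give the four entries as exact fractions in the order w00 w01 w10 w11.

obs A: pose=(-8,0,W) → sL=8, sR=200/121, mL=284/121, mR=684/121
obs B: pose=(4,-7,W) → sL=50/37, sR=5/4, mL=-85/148, mR=285/148
sensor matrix S = [[8, 200/121], [50/37, 5/4]]; det S = 34770/4477
solve [mL_A; mL_B] = S·[w00; w01] and [mR_A; mR_B] = S·[w10; w11]:
  w00 = 1/2, w01 = -1, w10 = 1/2, w11 = 1

1/2 -1 1/2 1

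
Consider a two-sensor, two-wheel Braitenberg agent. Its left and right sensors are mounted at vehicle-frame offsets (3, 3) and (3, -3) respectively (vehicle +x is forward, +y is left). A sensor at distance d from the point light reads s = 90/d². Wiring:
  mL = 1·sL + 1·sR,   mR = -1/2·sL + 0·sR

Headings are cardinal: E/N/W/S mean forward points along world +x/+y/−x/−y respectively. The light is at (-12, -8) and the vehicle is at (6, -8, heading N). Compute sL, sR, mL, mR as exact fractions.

left sensor world pos  = (3, -5); dL² = 234
right sensor world pos = (9, -5); dR² = 450
sL = 90/234 = 5/13
sR = 90/450 = 1/5
mL = 1·sL + 1·sR = 38/65
mR = -1/2·sL + 0·sR = -5/26

5/13 1/5 38/65 -5/26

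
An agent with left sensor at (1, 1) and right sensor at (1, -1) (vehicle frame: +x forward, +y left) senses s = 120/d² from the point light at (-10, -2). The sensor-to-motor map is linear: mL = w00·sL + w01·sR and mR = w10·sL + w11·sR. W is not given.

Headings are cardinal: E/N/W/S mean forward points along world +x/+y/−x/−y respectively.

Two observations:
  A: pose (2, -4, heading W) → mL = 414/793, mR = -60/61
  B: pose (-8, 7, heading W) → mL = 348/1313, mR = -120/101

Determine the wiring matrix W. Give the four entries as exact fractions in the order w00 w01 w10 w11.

-1/2 1 0 -1

obs A: pose=(2,-4,W) → sL=12/13, sR=60/61, mL=414/793, mR=-60/61
obs B: pose=(-8,7,W) → sL=24/13, sR=120/101, mL=348/1313, mR=-120/101
sensor matrix S = [[12/13, 60/61], [24/13, 120/101]]; det S = -57600/80093
solve [mL_A; mL_B] = S·[w00; w01] and [mR_A; mR_B] = S·[w10; w11]:
  w00 = -1/2, w01 = 1, w10 = 0, w11 = -1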